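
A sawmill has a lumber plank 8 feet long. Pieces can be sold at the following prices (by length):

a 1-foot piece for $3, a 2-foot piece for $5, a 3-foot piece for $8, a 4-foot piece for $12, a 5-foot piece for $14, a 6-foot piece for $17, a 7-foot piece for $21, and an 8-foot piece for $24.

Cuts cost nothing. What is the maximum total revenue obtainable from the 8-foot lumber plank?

24

Build r[k] bottom-up: r[k] = max over allowed piece i of (p[i] + r[k−i]).
r[1] = 3
r[2] = max(3+3, 5+0) = 6
r[3] = max(3+6, 5+3, 8+0) = 9
r[4] = max(3+9, 5+6, 8+3, 12+0) = 12
r[5] = max(3+12, 5+9, 8+6, 12+3, 14+0) = 15
r[6] = max(3+15, 5+12, 8+9, 12+6, 14+3, 17+0) = 18
r[7] = max(3+18, 5+15, 8+12, …, 17+3, 21+0) = 21
r[8] = max(3+21, 5+18, 8+15, …, 21+3, 24+0) = 24
One optimal cutting: 1 + 1 + 1 + 1 + 1 + 1 + 1 + 1 → $3 + $3 + $3 + $3 + $3 + $3 + $3 + $3 = $24.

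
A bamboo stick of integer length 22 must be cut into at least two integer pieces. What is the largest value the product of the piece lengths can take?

2916

Define m[k] = max over 1≤i<k of i · max(k−i, m[k−i]); the inner max lets the remainder stay uncut if that's better.
m[2] = 1×max(1,0) = 1×1 = 1
m[3] = max(1×2, 2×1) = 2
m[4] = max(1×3, 2×2, 3×1) = 4
m[5] = max(1×4, 2×3, 3×2, 4×1) = 6
m[6] = max(1×6, 2×4, 3×3, 4×2, 5×1) = 9
m[7] = max(1×9, 2×6, 3×4, 4×3, 5×2, 6×1) = 12
m[8] = max(1×12, 2×9, 3×6, …, 6×2, 7×1) = 18
m[9] = max(1×18, 2×12, 3×9, …, 7×2, 8×1) = 27
m[10] = max(1×27, 2×18, 3×12, …, 8×2, 9×1) = 36
m[11] = max(1×36, 2×27, 3×18, …, 9×2, 10×1) = 54
m[12] = max(1×54, 2×36, 3×27, …, 10×2, 11×1) = 81
m[13] = max(1×81, 2×54, 3×36, …, 11×2, 12×1) = 108
m[14] = max(1×108, 2×81, 3×54, …, 12×2, 13×1) = 162
m[15] = max(1×162, 2×108, 3×81, …, 13×2, 14×1) = 243
m[16] = max(1×243, 2×162, 3×108, …, 14×2, 15×1) = 324
m[17] = max(1×324, 2×243, 3×162, …, 15×2, 16×1) = 486
m[18] = max(1×486, 2×324, 3×243, …, 16×2, 17×1) = 729
m[19] = max(1×729, 2×486, 3×324, …, 17×2, 18×1) = 972
m[20] = max(1×972, 2×729, 3×486, …, 18×2, 19×1) = 1458
m[21] = max(1×1458, 2×972, 3×729, …, 19×2, 20×1) = 2187
m[22] = max(1×2187, 2×1458, 3×972, …, 20×2, 21×1) = 2916
One optimal split: 3 + 3 + 3 + 3 + 3 + 3 + 2 + 2; product 3×3×3×3×3×3×2×2 = 2916.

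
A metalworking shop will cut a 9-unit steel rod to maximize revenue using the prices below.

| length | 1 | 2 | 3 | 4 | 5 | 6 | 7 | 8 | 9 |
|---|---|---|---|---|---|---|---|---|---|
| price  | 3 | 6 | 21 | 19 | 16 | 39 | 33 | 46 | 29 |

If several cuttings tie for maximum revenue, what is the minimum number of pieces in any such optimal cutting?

3

Build r[k] bottom-up: r[k] = max over allowed piece i of (p[i] + r[k−i]).
r[1] = 3
r[2] = max(3+3, 6+0) = 6
r[3] = max(3+6, 6+3, 21+0) = 21
r[4] = max(3+21, 6+6, 21+3, 19+0) = 24
r[5] = max(3+24, 6+21, 21+6, 19+3, 16+0) = 27
r[6] = max(3+27, 6+24, 21+21, 19+6, 16+3, 39+0) = 42
r[7] = max(3+42, 6+27, 21+24, …, 39+3, 33+0) = 45
r[8] = max(3+45, 6+42, 21+27, …, 33+3, 46+0) = 48
r[9] = max(3+48, 6+45, 21+42, …, 46+3, 29+0) = 63
Maximum revenue is $63.
Now minimize piece count subject to staying optimal: for each k, pieces[k] = 1 + min over i with p[i]+r[k−i]=r[k] of pieces[k−i].
pieces[6] = 2
pieces[7] = 3
pieces[8] = 3
pieces[9] = 3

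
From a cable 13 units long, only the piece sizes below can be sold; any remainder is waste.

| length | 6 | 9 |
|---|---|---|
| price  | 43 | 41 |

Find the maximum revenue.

86

Let r[k] be the best obtainable value from length k. For each k, try every first piece i and keep the best of price[i] + r[k−i].
r[1] = 0
r[2] = 0
r[3] = 0
r[4] = 0
r[5] = 0
r[6] = 43
r[7] = 43
r[8] = 43
r[9] = max(43+0, 41+0) = 43
r[10] = max(43+0, 41+0) = 43
r[11] = max(43+0, 41+0) = 43
r[12] = max(43+43, 41+0) = 86
r[13] = max(43+43, 41+0) = 86
One optimal cutting: pieces 6 + 6 with 1 unit of scrap → €86.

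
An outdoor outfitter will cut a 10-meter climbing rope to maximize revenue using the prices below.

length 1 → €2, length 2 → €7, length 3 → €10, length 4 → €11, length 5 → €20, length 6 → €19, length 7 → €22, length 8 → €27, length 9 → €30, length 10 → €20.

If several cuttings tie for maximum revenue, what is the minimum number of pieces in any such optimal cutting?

2

Let r[k] be the best obtainable value from length k. For each k, try every first piece i and keep the best of price[i] + r[k−i].
r[1] = 2
r[2] = 7
r[3] = 10
r[4] = 14  (first piece 2, then r[2]=7)
r[5] = 20
r[6] = 22  (first piece 1, then r[5]=20)
r[7] = 27  (first piece 2, then r[5]=20)
r[8] = 30  (first piece 3, then r[5]=20)
r[9] = 34  (first piece 2, then r[7]=27)
r[10] = 40  (first piece 5, then r[5]=20)
Maximum revenue is €40.
Now minimize piece count subject to staying optimal: for each k, pieces[k] = 1 + min over i with p[i]+r[k−i]=r[k] of pieces[k−i].
pieces[7] = 2
pieces[8] = 2
pieces[9] = 3
pieces[10] = 2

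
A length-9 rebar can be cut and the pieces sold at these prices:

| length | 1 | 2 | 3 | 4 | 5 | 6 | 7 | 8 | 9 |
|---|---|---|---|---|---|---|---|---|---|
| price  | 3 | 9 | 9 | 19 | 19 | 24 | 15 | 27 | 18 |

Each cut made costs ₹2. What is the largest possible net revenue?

37

Consider every possible first cut. net[k] is the best of p[i]+net[k−i] over all sellable i≤k, charging 2 whenever i<k.
net[1] = 3
net[2] = 9
net[3] = 10  (first piece 1, then net[2]=9)
net[4] = 19
net[5] = 20  (first piece 1, then net[4]=19)
net[6] = 26  (first piece 2, then net[4]=19)
net[7] = 27  (first piece 1, then net[6]=26)
net[8] = 36  (first piece 4, then net[4]=19)
net[9] = 37  (first piece 1, then net[8]=36)
One optimal plan: pieces 4 + 4 + 1 (2 cuts) → ₹41 − ₹4 = ₹37.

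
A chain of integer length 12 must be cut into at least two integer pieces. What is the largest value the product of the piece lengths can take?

81

Define f[k] = max over 1≤i<k of i · max(k−i, f[k−i]); the inner max lets the remainder stay uncut if that's better.
f[2] = 1*max(1,0) = 1*1 = 1
f[3] = max(1*2, 2*1) = 2
f[4] = max(1*3, 2*2, 3*1) = 4
f[5] = max(1*4, 2*3, 3*2, 4*1) = 6
f[6] = max(1*6, 2*4, 3*3, 4*2, 5*1) = 9
f[7] = max(1*9, 2*6, 3*4, 4*3, 5*2, 6*1) = 12
f[8] = max(1*12, 2*9, 3*6, …, 6*2, 7*1) = 18
f[9] = max(1*18, 2*12, 3*9, …, 7*2, 8*1) = 27
f[10] = max(1*27, 2*18, 3*12, …, 8*2, 9*1) = 36
f[11] = max(1*36, 2*27, 3*18, …, 9*2, 10*1) = 54
f[12] = max(1*54, 2*36, 3*27, …, 10*2, 11*1) = 81
One optimal split: 3 + 3 + 3 + 3; product 3*3*3*3 = 81.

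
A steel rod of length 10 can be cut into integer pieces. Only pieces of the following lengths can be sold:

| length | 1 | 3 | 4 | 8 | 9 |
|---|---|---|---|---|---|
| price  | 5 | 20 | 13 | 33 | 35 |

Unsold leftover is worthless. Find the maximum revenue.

65

Build f[k] bottom-up: f[k] = max over allowed piece i of (p[i] + f[k−i]).
f[1] = 5
f[2] = 10  (first piece 1, then f[1]=5)
f[3] = 20
f[4] = 25  (first piece 1, then f[3]=20)
f[5] = 30  (first piece 1, then f[4]=25)
f[6] = 40  (first piece 3, then f[3]=20)
f[7] = 45  (first piece 1, then f[6]=40)
f[8] = 50  (first piece 1, then f[7]=45)
f[9] = 60  (first piece 3, then f[6]=40)
f[10] = 65  (first piece 1, then f[9]=60)
One optimal cutting: 3 + 3 + 3 + 1 → $65.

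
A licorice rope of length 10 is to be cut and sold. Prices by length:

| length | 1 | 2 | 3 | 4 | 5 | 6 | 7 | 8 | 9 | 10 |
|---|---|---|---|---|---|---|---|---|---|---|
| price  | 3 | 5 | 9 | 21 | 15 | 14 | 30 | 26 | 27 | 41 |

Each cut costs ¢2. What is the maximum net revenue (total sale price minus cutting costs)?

43

Consider every possible first cut. r[k] is the best of p[i]+r[k−i] over all sellable i≤k, charging 2 whenever i<k.
r[1] = 3
r[2] = 5
r[3] = 9
r[4] = 21
r[5] = 22  (first piece 1, then r[4]=21)
r[6] = 24  (first piece 2, then r[4]=21)
r[7] = 30
r[8] = 40  (first piece 4, then r[4]=21)
r[9] = 41  (first piece 1, then r[8]=40)
r[10] = 43  (first piece 2, then r[8]=40)
One optimal plan: pieces 4 + 4 + 2 (2 cuts) → ¢47 − ¢4 = ¢43.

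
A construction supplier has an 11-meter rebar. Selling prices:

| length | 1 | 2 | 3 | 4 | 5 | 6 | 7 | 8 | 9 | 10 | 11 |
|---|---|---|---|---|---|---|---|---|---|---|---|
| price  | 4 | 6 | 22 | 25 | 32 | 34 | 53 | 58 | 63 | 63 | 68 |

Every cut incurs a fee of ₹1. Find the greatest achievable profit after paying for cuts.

79

Consider every possible first cut. net[k] is the best of p[i]+net[k−i] over all sellable i≤k, charging 1 whenever i<k.
net[1] = 4
net[2] = max(4+4-1, 6+0) = 7
net[3] = max(4+7-1, 6+4-1, 22+0) = 22
net[4] = max(4+22-1, 6+7-1, 22+4-1, 25+0) = 25
net[5] = max(4+25-1, 6+22-1, 22+7-1, 25+4-1, 32+0) = 32
net[6] = max(4+32-1, 6+25-1, 22+22-1, 25+7-1, 32+4-1, 34+0) = 43
net[7] = max(4+43-1, 6+32-1, 22+25-1, …, 34+4-1, 53+0) = 53
net[8] = max(4+53-1, 6+43-1, 22+32-1, …, 53+4-1, 58+0) = 58
net[9] = max(4+58-1, 6+53-1, 22+43-1, …, 58+4-1, 63+0) = 64
net[10] = max(4+64-1, 6+58-1, 22+53-1, …, 63+4-1, 63+0) = 74
net[11] = max(4+74-1, 6+64-1, 22+58-1, …, 63+4-1, 68+0) = 79
One optimal plan: pieces 8 + 3 (1 cut) → ₹80 − ₹1 = ₹79.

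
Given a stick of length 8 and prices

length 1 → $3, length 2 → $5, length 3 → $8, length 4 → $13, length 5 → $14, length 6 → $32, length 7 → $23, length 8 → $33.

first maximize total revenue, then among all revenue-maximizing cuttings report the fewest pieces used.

Let r[k] be the best obtainable value from length k. For each k, try every first piece i and keep the best of price[i] + r[k−i].
r[1] = 3
r[2] = 6  (first piece 1, then r[1]=3)
r[3] = 9  (first piece 1, then r[2]=6)
r[4] = 13
r[5] = 16  (first piece 1, then r[4]=13)
r[6] = 32
r[7] = 35  (first piece 1, then r[6]=32)
r[8] = 38  (first piece 1, then r[7]=35)
Maximum revenue is $38.
Now minimize piece count subject to staying optimal: for each k, pieces[k] = 1 + min over i with p[i]+r[k−i]=r[k] of pieces[k−i].
pieces[5] = 2
pieces[6] = 1
pieces[7] = 2
pieces[8] = 3

3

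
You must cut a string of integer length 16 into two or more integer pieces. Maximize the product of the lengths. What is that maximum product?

324

Define prod[k] = max over 1≤i<k of i · max(k−i, prod[k−i]); the inner max lets the remainder stay uncut if that's better.
prod[2] = 1×max(1,0) = 1×1 = 1
prod[3] = max(1×2, 2×1) = 2
prod[4] = max(1×3, 2×2, 3×1) = 4
prod[5] = max(1×4, 2×3, 3×2, 4×1) = 6
prod[6] = max(1×6, 2×4, 3×3, 4×2, 5×1) = 9
prod[7] = max(1×9, 2×6, 3×4, 4×3, 5×2, 6×1) = 12
prod[8] = max(1×12, 2×9, 3×6, …, 6×2, 7×1) = 18
prod[9] = max(1×18, 2×12, 3×9, …, 7×2, 8×1) = 27
prod[10] = max(1×27, 2×18, 3×12, …, 8×2, 9×1) = 36
prod[11] = max(1×36, 2×27, 3×18, …, 9×2, 10×1) = 54
prod[12] = max(1×54, 2×36, 3×27, …, 10×2, 11×1) = 81
prod[13] = max(1×81, 2×54, 3×36, …, 11×2, 12×1) = 108
prod[14] = max(1×108, 2×81, 3×54, …, 12×2, 13×1) = 162
prod[15] = max(1×162, 2×108, 3×81, …, 13×2, 14×1) = 243
prod[16] = max(1×243, 2×162, 3×108, …, 14×2, 15×1) = 324
One optimal split: 3 + 3 + 3 + 3 + 2 + 2; product 3×3×3×3×2×2 = 324.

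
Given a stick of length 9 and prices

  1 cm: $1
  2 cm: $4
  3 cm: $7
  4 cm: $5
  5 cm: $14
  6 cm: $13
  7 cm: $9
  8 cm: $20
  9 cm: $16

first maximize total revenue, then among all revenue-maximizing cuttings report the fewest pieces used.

Let r[k] be the best obtainable value from length k. For each k, try every first piece i and keep the best of price[i] + r[k−i].
r[1] = 1
r[2] = max(1+1, 4+0) = 4
r[3] = max(1+4, 4+1, 7+0) = 7
r[4] = max(1+7, 4+4, 7+1, 5+0) = 8
r[5] = max(1+8, 4+7, 7+4, 5+1, 14+0) = 14
r[6] = max(1+14, 4+8, 7+7, 5+4, 14+1, 13+0) = 15
r[7] = max(1+15, 4+14, 7+8, …, 13+1, 9+0) = 18
r[8] = max(1+18, 4+15, 7+14, …, 9+1, 20+0) = 21
r[9] = max(1+21, 4+18, 7+15, …, 20+1, 16+0) = 22
Maximum revenue is $22.
Now minimize piece count subject to staying optimal: for each k, pieces[k] = 1 + min over i with p[i]+r[k−i]=r[k] of pieces[k−i].
pieces[6] = 2
pieces[7] = 2
pieces[8] = 2
pieces[9] = 3

3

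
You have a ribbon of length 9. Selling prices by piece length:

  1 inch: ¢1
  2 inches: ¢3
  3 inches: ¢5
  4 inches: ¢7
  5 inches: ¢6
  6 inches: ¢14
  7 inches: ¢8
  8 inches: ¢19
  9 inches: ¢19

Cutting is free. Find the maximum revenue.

20

Build best[k] bottom-up: best[k] = max over allowed piece i of (p[i] + best[k−i]).
best[1] = 1
best[2] = max(1+1, 3+0) = 3
best[3] = max(1+3, 3+1, 5+0) = 5
best[4] = max(1+5, 3+3, 5+1, 7+0) = 7
best[5] = max(1+7, 3+5, 5+3, 7+1, 6+0) = 8
best[6] = max(1+8, 3+7, 5+5, 7+3, 6+1, 14+0) = 14
best[7] = max(1+14, 3+8, 5+7, …, 14+1, 8+0) = 15
best[8] = max(1+15, 3+14, 5+8, …, 8+1, 19+0) = 19
best[9] = max(1+19, 3+15, 5+14, …, 19+1, 19+0) = 20
One optimal cutting: 8 + 1 → ¢19 + ¢1 = ¢20.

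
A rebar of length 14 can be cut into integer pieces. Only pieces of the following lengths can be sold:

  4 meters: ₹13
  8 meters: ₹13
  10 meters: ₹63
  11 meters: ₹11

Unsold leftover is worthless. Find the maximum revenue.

76

Consider every possible first cut. r[k] is the best of p[i]+r[k−i] over all sellable i≤k.
r[1] = 0
r[2] = 0
r[3] = 0
r[4] = 13
r[5] = 13
r[6] = 13
r[7] = 13
r[8] = max(13+13, 13+0) = 26
r[9] = max(13+13, 13+0) = 26
r[10] = max(13+13, 13+0, 63+0) = 63
r[11] = max(13+13, 13+0, 63+0, 11+0) = 63
r[12] = max(13+26, 13+13, 63+0, 11+0) = 63
r[13] = max(13+26, 13+13, 63+0, 11+0) = 63
r[14] = max(13+63, 13+13, 63+13, 11+0) = 76
One optimal cutting: 10 + 4 → ₹76.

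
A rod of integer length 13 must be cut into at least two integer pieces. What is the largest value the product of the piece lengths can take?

108

Define m[k] = max over 1≤i<k of i · max(k−i, m[k−i]); the inner max lets the remainder stay uncut if that's better.
Small cases: m[2]=1, m[3]=2, m[4]=4, m[5]=6, m[6]=9, m[7]=12.
m[8] = max(1*12, 2*9, 3*6, …, 6*2, 7*1) = 18
m[9] = max(1*18, 2*12, 3*9, …, 7*2, 8*1) = 27
m[10] = max(1*27, 2*18, 3*12, …, 8*2, 9*1) = 36
m[11] = max(1*36, 2*27, 3*18, …, 9*2, 10*1) = 54
m[12] = max(1*54, 2*36, 3*27, …, 10*2, 11*1) = 81
m[13] = max(1*81, 2*54, 3*36, …, 11*2, 12*1) = 108
One optimal split: 3 + 3 + 3 + 2 + 2; product 3*3*3*2*2 = 108.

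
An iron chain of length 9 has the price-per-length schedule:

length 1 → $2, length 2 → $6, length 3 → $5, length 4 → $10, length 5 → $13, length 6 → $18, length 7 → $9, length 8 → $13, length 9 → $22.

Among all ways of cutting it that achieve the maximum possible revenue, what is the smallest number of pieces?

Let r[k] be the best obtainable value from length k. For each k, try every first piece i and keep the best of price[i] + r[k−i].
r[1] = 2
r[2] = 6
r[3] = 8  (first piece 1, then r[2]=6)
r[4] = 12  (first piece 2, then r[2]=6)
r[5] = 14  (first piece 1, then r[4]=12)
r[6] = 18  (first piece 2, then r[4]=12)
r[7] = 20  (first piece 1, then r[6]=18)
r[8] = 24  (first piece 2, then r[6]=18)
r[9] = 26  (first piece 1, then r[8]=24)
Maximum revenue is $26.
Now minimize piece count subject to staying optimal: for each k, pieces[k] = 1 + min over i with p[i]+r[k−i]=r[k] of pieces[k−i].
pieces[6] = 1
pieces[7] = 2
pieces[8] = 2
pieces[9] = 3

3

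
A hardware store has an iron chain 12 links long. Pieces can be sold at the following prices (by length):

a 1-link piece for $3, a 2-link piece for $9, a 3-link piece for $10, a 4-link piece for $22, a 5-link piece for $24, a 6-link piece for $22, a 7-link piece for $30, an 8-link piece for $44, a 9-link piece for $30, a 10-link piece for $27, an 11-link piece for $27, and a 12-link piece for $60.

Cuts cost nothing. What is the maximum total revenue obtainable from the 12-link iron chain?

66

Let R[k] be the best obtainable value from length k. For each k, try every first piece i and keep the best of price[i] + R[k−i].
R[1] = 3
R[2] = 9
R[3] = 12  (first piece 1, then R[2]=9)
R[4] = 22
R[5] = 25  (first piece 1, then R[4]=22)
R[6] = 31  (first piece 2, then R[4]=22)
R[7] = 34  (first piece 1, then R[6]=31)
R[8] = 44  (first piece 4, then R[4]=22)
R[9] = 47  (first piece 1, then R[8]=44)
R[10] = 53  (first piece 2, then R[8]=44)
R[11] = 56  (first piece 1, then R[10]=53)
R[12] = 66  (first piece 4, then R[8]=44)
One optimal cutting: 4 + 4 + 4 → $22 + $22 + $22 = $66.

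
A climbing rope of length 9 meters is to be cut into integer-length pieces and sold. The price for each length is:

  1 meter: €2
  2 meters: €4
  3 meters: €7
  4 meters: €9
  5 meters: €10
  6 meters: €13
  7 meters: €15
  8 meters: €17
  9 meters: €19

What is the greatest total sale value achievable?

Let R[k] be the best obtainable value from length k. For each k, try every first piece i and keep the best of price[i] + R[k−i].
R[1] = 2
R[2] = 4  (first piece 1, then R[1]=2)
R[3] = 7
R[4] = 9  (first piece 1, then R[3]=7)
R[5] = 11  (first piece 1, then R[4]=9)
R[6] = 14  (first piece 3, then R[3]=7)
R[7] = 16  (first piece 1, then R[6]=14)
R[8] = 18  (first piece 1, then R[7]=16)
R[9] = 21  (first piece 3, then R[6]=14)
One optimal cutting: 3 + 3 + 3 → €7 + €7 + €7 = €21.

21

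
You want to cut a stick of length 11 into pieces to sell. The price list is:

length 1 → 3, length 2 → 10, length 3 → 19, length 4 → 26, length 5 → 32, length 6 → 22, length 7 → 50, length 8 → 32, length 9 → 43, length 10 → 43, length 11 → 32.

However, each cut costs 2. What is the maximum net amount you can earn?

Let v[k] be the best obtainable value from length k. For each k, try every first piece i and keep the best of price[i] + v[k−i] minus the 2 cut fee when i<k.
v[1] = 3
v[2] = 10
v[3] = 19
v[4] = 26
v[5] = 32
v[6] = 36  (first piece 3, then v[3]=19)
v[7] = 50
v[8] = 51  (first piece 1, then v[7]=50)
v[9] = 58  (first piece 2, then v[7]=50)
v[10] = 67  (first piece 3, then v[7]=50)
v[11] = 74  (first piece 4, then v[7]=50)
One optimal plan: pieces 7 + 4 (1 cut) → 76 − 2 = 74.

74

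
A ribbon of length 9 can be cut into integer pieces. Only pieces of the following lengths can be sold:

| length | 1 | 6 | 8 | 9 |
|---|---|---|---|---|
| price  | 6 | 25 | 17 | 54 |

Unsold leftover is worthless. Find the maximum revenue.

54

Consider every possible first cut. best[k] is the best of p[i]+best[k−i] over all sellable i≤k.
best[1] = 6
best[2] = 12  (first piece 1, then best[1]=6)
best[3] = 18  (first piece 1, then best[2]=12)
best[4] = 24  (first piece 1, then best[3]=18)
best[5] = 30  (first piece 1, then best[4]=24)
best[6] = max(6+30, 25+0) = 36
best[7] = max(6+36, 25+6) = 42
best[8] = max(6+42, 25+12, 17+0) = 48
best[9] = max(6+48, 25+18, 17+6, 54+0) = 54
One optimal cutting: 1 + 1 + 1 + 1 + 1 + 1 + 1 + 1 + 1 → ¢54.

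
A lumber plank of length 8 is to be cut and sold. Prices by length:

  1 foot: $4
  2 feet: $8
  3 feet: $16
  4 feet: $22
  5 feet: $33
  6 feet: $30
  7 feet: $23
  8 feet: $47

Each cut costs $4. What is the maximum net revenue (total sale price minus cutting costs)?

Build v[k] bottom-up: v[k] = max over allowed piece i of (p[i] + v[k−i]) − 4 per cut.
v[1] = 4
v[2] = 8
v[3] = 16
v[4] = 22
v[5] = 33
v[6] = 33  (first piece 1, then v[5]=33)
v[7] = 37  (first piece 2, then v[5]=33)
v[8] = 47
Best is to make no cuts and sell whole for $47.

47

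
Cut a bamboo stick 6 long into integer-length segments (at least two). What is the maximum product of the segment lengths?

9

Fill P[k] for k=2..6: at each k try every first piece i and multiply by the better of (k−i) uncut or P[k−i].
P[2] = 1·max(1,0) = 1·1 = 1
P[3] = 1·max(2,1) = 1·2 = 2
P[4] = 2·max(2,1) = 2·2 = 4
P[5] = 2·max(3,2) = 2·3 = 6
P[6] = 3·max(3,2) = 3·3 = 9
One optimal split: 3 + 3; product 3·3 = 9.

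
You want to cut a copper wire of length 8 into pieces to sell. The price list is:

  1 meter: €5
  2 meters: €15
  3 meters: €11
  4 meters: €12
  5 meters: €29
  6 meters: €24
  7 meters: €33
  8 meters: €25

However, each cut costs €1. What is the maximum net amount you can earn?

Build r[k] bottom-up: r[k] = max over allowed piece i of (p[i] + r[k−i]) − 1 per cut.
r[1] = 5
r[2] = max(5+5-1, 15+0) = 15
r[3] = max(5+15-1, 15+5-1, 11+0) = 19
r[4] = max(5+19-1, 15+15-1, 11+5-1, 12+0) = 29
r[5] = max(5+29-1, 15+19-1, 11+15-1, 12+5-1, 29+0) = 33
r[6] = max(5+33-1, 15+29-1, 11+19-1, 12+15-1, 29+5-1, 24+0) = 43
r[7] = max(5+43-1, 15+33-1, 11+29-1, …, 24+5-1, 33+0) = 47
r[8] = max(5+47-1, 15+43-1, 11+33-1, …, 33+5-1, 25+0) = 57
One optimal plan: pieces 2 + 2 + 2 + 2 (3 cuts) → €60 − €3 = €57.

57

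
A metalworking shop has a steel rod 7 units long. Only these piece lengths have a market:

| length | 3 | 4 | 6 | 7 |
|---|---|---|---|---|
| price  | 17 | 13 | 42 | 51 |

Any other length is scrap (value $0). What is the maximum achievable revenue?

Consider every possible first cut. f[k] is the best of p[i]+f[k−i] over all sellable i≤k.
f[1] = 0
f[2] = 0
f[3] = 17
f[4] = max(17+0, 13+0) = 17
f[5] = max(17+0, 13+0) = 17
f[6] = max(17+17, 13+0, 42+0) = 42
f[7] = max(17+17, 13+17, 42+0, 51+0) = 51
One optimal cutting: 7 → $51.

51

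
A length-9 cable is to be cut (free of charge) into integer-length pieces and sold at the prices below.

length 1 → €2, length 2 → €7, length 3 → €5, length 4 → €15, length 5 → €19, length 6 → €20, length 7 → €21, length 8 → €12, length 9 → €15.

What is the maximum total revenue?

34

Let best[k] be the best obtainable value from length k. For each k, try every first piece i and keep the best of price[i] + best[k−i].
best[1] = 2
best[2] = 7
best[3] = 9  (first piece 1, then best[2]=7)
best[4] = 15
best[5] = 19
best[6] = 22  (first piece 2, then best[4]=15)
best[7] = 26  (first piece 2, then best[5]=19)
best[8] = 30  (first piece 4, then best[4]=15)
best[9] = 34  (first piece 4, then best[5]=19)
One optimal cutting: 5 + 4 → €19 + €15 = €34.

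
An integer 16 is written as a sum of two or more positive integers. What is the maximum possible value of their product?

Let f[k] be the best product for length k (with at least one cut). For each first piece i, the rest contributes max(k−i, f[k−i]).
f[2] = 1*max(1,0) = 1*1 = 1
f[3] = 1*max(2,1) = 1*2 = 2
f[4] = 2*max(2,1) = 2*2 = 4
f[5] = 2*max(3,2) = 2*3 = 6
f[6] = 3*max(3,2) = 3*3 = 9
f[7] = 2*max(5,6) = 2*6 = 12
f[8] = 2*max(6,9) = 2*9 = 18
f[9] = 3*max(6,9) = 3*9 = 27
f[10] = 2*max(8,18) = 2*18 = 36
f[11] = 2*max(9,27) = 2*27 = 54
f[12] = 3*max(9,27) = 3*27 = 81
f[13] = 2*max(11,54) = 2*54 = 108
f[14] = 2*max(12,81) = 2*81 = 162
f[15] = 3*max(12,81) = 3*81 = 243
f[16] = 2*max(14,162) = 2*162 = 324
One optimal split: 3 + 3 + 3 + 3 + 2 + 2; product 3*3*3*3*2*2 = 324.

324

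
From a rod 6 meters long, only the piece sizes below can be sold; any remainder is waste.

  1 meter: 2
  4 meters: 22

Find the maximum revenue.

Build best[k] bottom-up: best[k] = max over allowed piece i of (p[i] + best[k−i]).
best[1] = 2
best[2] = 4  (first piece 1, then best[1]=2)
best[3] = 6  (first piece 1, then best[2]=4)
best[4] = max(2+6, 22+0) = 22
best[5] = max(2+22, 22+2) = 24
best[6] = max(2+24, 22+4) = 26
One optimal cutting: 4 + 1 + 1 → 26.

26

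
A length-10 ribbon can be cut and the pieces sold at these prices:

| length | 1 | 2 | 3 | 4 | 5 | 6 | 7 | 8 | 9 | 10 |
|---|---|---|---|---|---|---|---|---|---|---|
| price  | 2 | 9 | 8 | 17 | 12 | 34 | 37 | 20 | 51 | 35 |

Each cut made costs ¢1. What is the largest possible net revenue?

52

Consider every possible first cut. r[k] is the best of p[i]+r[k−i] over all sellable i≤k, charging 1 whenever i<k.
r[1] = 2
r[2] = 9
r[3] = 10  (first piece 1, then r[2]=9)
r[4] = 17  (first piece 2, then r[2]=9)
r[5] = 18  (first piece 1, then r[4]=17)
r[6] = 34
r[7] = 37
r[8] = 42  (first piece 2, then r[6]=34)
r[9] = 51
r[10] = 52  (first piece 1, then r[9]=51)
One optimal plan: pieces 9 + 1 (1 cut) → ¢53 − ¢1 = ¢52.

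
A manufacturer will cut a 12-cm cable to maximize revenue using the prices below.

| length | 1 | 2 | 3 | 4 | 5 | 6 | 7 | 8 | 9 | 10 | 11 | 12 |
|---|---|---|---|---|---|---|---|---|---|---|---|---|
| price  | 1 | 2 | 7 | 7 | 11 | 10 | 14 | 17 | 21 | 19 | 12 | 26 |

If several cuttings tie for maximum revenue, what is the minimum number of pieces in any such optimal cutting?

Consider every possible first cut. r[k] is the best of p[i]+r[k−i] over all sellable i≤k.
r[1] = 1
r[2] = 2  (first piece 1, then r[1]=1)
r[3] = 7
r[4] = 8  (first piece 1, then r[3]=7)
r[5] = 11
r[6] = 14  (first piece 3, then r[3]=7)
r[7] = 15  (first piece 1, then r[6]=14)
r[8] = 18  (first piece 3, then r[5]=11)
r[9] = 21  (first piece 3, then r[6]=14)
r[10] = 22  (first piece 1, then r[9]=21)
r[11] = 25  (first piece 3, then r[8]=18)
r[12] = 28  (first piece 3, then r[9]=21)
Maximum revenue is €28.
Now minimize piece count subject to staying optimal: for each k, pieces[k] = 1 + min over i with p[i]+r[k−i]=r[k] of pieces[k−i].
pieces[9] = 1
pieces[10] = 2
pieces[11] = 3
pieces[12] = 2

2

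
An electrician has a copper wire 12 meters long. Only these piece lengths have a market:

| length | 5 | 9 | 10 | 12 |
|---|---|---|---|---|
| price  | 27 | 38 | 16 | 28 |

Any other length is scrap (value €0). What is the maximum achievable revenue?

Consider every possible first cut. r[k] is the best of p[i]+r[k−i] over all sellable i≤k.
r[1] = 0
r[2] = 0
r[3] = 0
r[4] = 0
r[5] = 27
r[6] = 27
r[7] = 27
r[8] = 27
r[9] = max(27+0, 38+0) = 38
r[10] = max(27+27, 38+0, 16+0) = 54
r[11] = max(27+27, 38+0, 16+0) = 54
r[12] = max(27+27, 38+0, 16+0, 28+0) = 54
One optimal cutting: pieces 5 + 5 with 2 meters of scrap → €54.

54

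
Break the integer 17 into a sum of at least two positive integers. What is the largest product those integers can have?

Let m[k] be the best product for length k (with at least one cut). For each first piece i, the rest contributes max(k−i, m[k−i]).
Small cases: m[2]=1, m[3]=2, m[4]=4, m[5]=6, m[6]=9, m[7]=12, m[8]=18, m[9]=27, m[10]=36, m[11]=54, m[12]=81.
m[13] = max(1*81, 2*54, 3*36, …, 11*2, 12*1) = 108
m[14] = max(1*108, 2*81, 3*54, …, 12*2, 13*1) = 162
m[15] = max(1*162, 2*108, 3*81, …, 13*2, 14*1) = 243
m[16] = max(1*243, 2*162, 3*108, …, 14*2, 15*1) = 324
m[17] = max(1*324, 2*243, 3*162, …, 15*2, 16*1) = 486
One optimal split: 3 + 3 + 3 + 3 + 3 + 2; product 3*3*3*3*3*2 = 486.

486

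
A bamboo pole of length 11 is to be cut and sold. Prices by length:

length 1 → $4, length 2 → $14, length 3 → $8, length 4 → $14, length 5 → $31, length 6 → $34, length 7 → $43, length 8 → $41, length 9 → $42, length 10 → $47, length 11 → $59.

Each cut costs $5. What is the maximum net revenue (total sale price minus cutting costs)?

61

Build v[k] bottom-up: v[k] = max over allowed piece i of (p[i] + v[k−i]) − 5 per cut.
v[1] = 4
v[2] = max(4+4-5, 14+0) = 14
v[3] = max(4+14-5, 14+4-5, 8+0) = 13
v[4] = max(4+13-5, 14+14-5, 8+4-5, 14+0) = 23
v[5] = max(4+23-5, 14+13-5, 8+14-5, 14+4-5, 31+0) = 31
v[6] = max(4+31-5, 14+23-5, 8+13-5, 14+14-5, 31+4-5, 34+0) = 34
v[7] = max(4+34-5, 14+31-5, 8+23-5, …, 34+4-5, 43+0) = 43
v[8] = max(4+43-5, 14+34-5, 8+31-5, …, 43+4-5, 41+0) = 43
v[9] = max(4+43-5, 14+43-5, 8+34-5, …, 41+4-5, 42+0) = 52
v[10] = max(4+52-5, 14+43-5, 8+43-5, …, 42+4-5, 47+0) = 57
v[11] = max(4+57-5, 14+52-5, 8+43-5, …, 47+4-5, 59+0) = 61
One optimal plan: pieces 7 + 2 + 2 (2 cuts) → $71 − $10 = $61.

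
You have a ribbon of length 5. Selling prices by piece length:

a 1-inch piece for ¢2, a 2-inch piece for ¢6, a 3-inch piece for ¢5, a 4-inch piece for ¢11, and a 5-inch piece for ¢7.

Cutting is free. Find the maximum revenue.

Build best[k] bottom-up: best[k] = max over allowed piece i of (p[i] + best[k−i]).
best[1] = 2
best[2] = max(2+2, 6+0) = 6
best[3] = max(2+6, 6+2, 5+0) = 8
best[4] = max(2+8, 6+6, 5+2, 11+0) = 12
best[5] = max(2+12, 6+8, 5+6, 11+2, 7+0) = 14
One optimal cutting: 2 + 2 + 1 → ¢6 + ¢6 + ¢2 = ¢14.

14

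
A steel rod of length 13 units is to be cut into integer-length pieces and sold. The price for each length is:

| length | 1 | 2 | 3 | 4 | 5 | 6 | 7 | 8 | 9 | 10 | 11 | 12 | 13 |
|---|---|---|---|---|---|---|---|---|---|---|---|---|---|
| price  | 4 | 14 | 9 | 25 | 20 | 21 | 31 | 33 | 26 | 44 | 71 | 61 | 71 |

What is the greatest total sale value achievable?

Build R[k] bottom-up: R[k] = max over allowed piece i of (p[i] + R[k−i]).
R[1] = 4
R[2] = 14
R[3] = 18  (first piece 1, then R[2]=14)
R[4] = 28  (first piece 2, then R[2]=14)
R[5] = 32  (first piece 1, then R[4]=28)
R[6] = 42  (first piece 2, then R[4]=28)
R[7] = 46  (first piece 1, then R[6]=42)
R[8] = 56  (first piece 2, then R[6]=42)
R[9] = 60  (first piece 1, then R[8]=56)
R[10] = 70  (first piece 2, then R[8]=56)
R[11] = 74  (first piece 1, then R[10]=70)
R[12] = 84  (first piece 2, then R[10]=70)
R[13] = 88  (first piece 1, then R[12]=84)
One optimal cutting: 2 + 2 + 2 + 2 + 2 + 2 + 1 → $14 + $14 + $14 + $14 + $14 + $14 + $4 = $88.

88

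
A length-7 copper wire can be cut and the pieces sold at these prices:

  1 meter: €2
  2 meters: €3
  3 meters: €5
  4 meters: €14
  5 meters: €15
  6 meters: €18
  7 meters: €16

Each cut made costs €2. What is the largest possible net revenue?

Build r[k] bottom-up: r[k] = max over allowed piece i of (p[i] + r[k−i]) − 2 per cut.
r[1] = 2
r[2] = max(2+2-2, 3+0) = 3
r[3] = max(2+3-2, 3+2-2, 5+0) = 5
r[4] = max(2+5-2, 3+3-2, 5+2-2, 14+0) = 14
r[5] = max(2+14-2, 3+5-2, 5+3-2, 14+2-2, 15+0) = 15
r[6] = max(2+15-2, 3+14-2, 5+5-2, 14+3-2, 15+2-2, 18+0) = 18
r[7] = max(2+18-2, 3+15-2, 5+14-2, …, 18+2-2, 16+0) = 18
One optimal plan: pieces 6 + 1 (1 cut) → €20 − €2 = €18.

18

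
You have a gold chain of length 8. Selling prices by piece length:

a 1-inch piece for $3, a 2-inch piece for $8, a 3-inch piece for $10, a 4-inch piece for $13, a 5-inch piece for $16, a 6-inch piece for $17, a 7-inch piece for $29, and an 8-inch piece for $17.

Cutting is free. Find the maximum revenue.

Consider every possible first cut. best[k] is the best of p[i]+best[k−i] over all sellable i≤k.
best[1] = 3
best[2] = max(3+3, 8+0) = 8
best[3] = max(3+8, 8+3, 10+0) = 11
best[4] = max(3+11, 8+8, 10+3, 13+0) = 16
best[5] = max(3+16, 8+11, 10+8, 13+3, 16+0) = 19
best[6] = max(3+19, 8+16, 10+11, 13+8, 16+3, 17+0) = 24
best[7] = max(3+24, 8+19, 10+16, …, 17+3, 29+0) = 29
best[8] = max(3+29, 8+24, 10+19, …, 29+3, 17+0) = 32
One optimal cutting: 7 + 1 → $29 + $3 = $32.

32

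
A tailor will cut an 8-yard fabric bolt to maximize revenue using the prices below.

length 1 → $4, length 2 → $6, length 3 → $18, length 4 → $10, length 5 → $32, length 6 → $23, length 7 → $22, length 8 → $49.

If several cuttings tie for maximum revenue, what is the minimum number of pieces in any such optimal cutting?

2

Build r[k] bottom-up: r[k] = max over allowed piece i of (p[i] + r[k−i]).
r[1] = 4
r[2] = max(4+4, 6+0) = 8
r[3] = max(4+8, 6+4, 18+0) = 18
r[4] = max(4+18, 6+8, 18+4, 10+0) = 22
r[5] = max(4+22, 6+18, 18+8, 10+4, 32+0) = 32
r[6] = max(4+32, 6+22, 18+18, 10+8, 32+4, 23+0) = 36
r[7] = max(4+36, 6+32, 18+22, …, 23+4, 22+0) = 40
r[8] = max(4+40, 6+36, 18+32, …, 22+4, 49+0) = 50
Maximum revenue is $50.
Now minimize piece count subject to staying optimal: for each k, pieces[k] = 1 + min over i with p[i]+r[k−i]=r[k] of pieces[k−i].
pieces[5] = 1
pieces[6] = 2
pieces[7] = 3
pieces[8] = 2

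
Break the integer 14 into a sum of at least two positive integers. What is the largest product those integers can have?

Define P[k] = max over 1≤i<k of i · max(k−i, P[k−i]); the inner max lets the remainder stay uncut if that's better.
Small cases: P[2]=1, P[3]=2, P[4]=4, P[5]=6, P[6]=9, P[7]=12.
P[8] = max(1·12, 2·9, 3·6, …, 6·2, 7·1) = 18
P[9] = max(1·18, 2·12, 3·9, …, 7·2, 8·1) = 27
P[10] = max(1·27, 2·18, 3·12, …, 8·2, 9·1) = 36
P[11] = max(1·36, 2·27, 3·18, …, 9·2, 10·1) = 54
P[12] = max(1·54, 2·36, 3·27, …, 10·2, 11·1) = 81
P[13] = max(1·81, 2·54, 3·36, …, 11·2, 12·1) = 108
P[14] = max(1·108, 2·81, 3·54, …, 12·2, 13·1) = 162
One optimal split: 3 + 3 + 3 + 3 + 2; product 3·3·3·3·2 = 162.

162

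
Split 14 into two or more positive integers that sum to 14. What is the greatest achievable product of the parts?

Define g[k] = max over 1≤i<k of i · max(k−i, g[k−i]); the inner max lets the remainder stay uncut if that's better.
g[2] = 1×max(1,0) = 1×1 = 1
g[3] = 1×max(2,1) = 1×2 = 2
g[4] = 2×max(2,1) = 2×2 = 4
g[5] = 2×max(3,2) = 2×3 = 6
g[6] = 3×max(3,2) = 3×3 = 9
g[7] = 2×max(5,6) = 2×6 = 12
g[8] = 2×max(6,9) = 2×9 = 18
g[9] = 3×max(6,9) = 3×9 = 27
g[10] = 2×max(8,18) = 2×18 = 36
g[11] = 2×max(9,27) = 2×27 = 54
g[12] = 3×max(9,27) = 3×27 = 81
g[13] = 2×max(11,54) = 2×54 = 108
g[14] = 2×max(12,81) = 2×81 = 162
One optimal split: 3 + 3 + 3 + 3 + 2; product 3×3×3×3×2 = 162.

162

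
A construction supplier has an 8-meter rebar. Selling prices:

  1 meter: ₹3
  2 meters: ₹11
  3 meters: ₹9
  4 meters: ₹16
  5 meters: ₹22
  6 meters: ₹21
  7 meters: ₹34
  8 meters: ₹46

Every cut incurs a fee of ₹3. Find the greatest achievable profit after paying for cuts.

Consider every possible first cut. v[k] is the best of p[i]+v[k−i] over all sellable i≤k, charging 3 whenever i<k.
v[1] = 3
v[2] = max(3+3-3, 11+0) = 11
v[3] = max(3+11-3, 11+3-3, 9+0) = 11
v[4] = max(3+11-3, 11+11-3, 9+3-3, 16+0) = 19
v[5] = max(3+19-3, 11+11-3, 9+11-3, 16+3-3, 22+0) = 22
v[6] = max(3+22-3, 11+19-3, 9+11-3, 16+11-3, 22+3-3, 21+0) = 27
v[7] = max(3+27-3, 11+22-3, 9+19-3, …, 21+3-3, 34+0) = 34
v[8] = max(3+34-3, 11+27-3, 9+22-3, …, 34+3-3, 46+0) = 46
Best is to make no cuts and sell whole for ₹46.

46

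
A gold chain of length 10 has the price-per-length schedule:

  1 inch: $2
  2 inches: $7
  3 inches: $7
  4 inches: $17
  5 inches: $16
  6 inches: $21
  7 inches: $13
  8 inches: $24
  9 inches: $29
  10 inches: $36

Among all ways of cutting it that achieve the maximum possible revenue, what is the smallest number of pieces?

3

Let r[k] be the best obtainable value from length k. For each k, try every first piece i and keep the best of price[i] + r[k−i].
r[1] = 2
r[2] = max(2+2, 7+0) = 7
r[3] = max(2+7, 7+2, 7+0) = 9
r[4] = max(2+9, 7+7, 7+2, 17+0) = 17
r[5] = max(2+17, 7+9, 7+7, 17+2, 16+0) = 19
r[6] = max(2+19, 7+17, 7+9, 17+7, 16+2, 21+0) = 24
r[7] = max(2+24, 7+19, 7+17, …, 21+2, 13+0) = 26
r[8] = max(2+26, 7+24, 7+19, …, 13+2, 24+0) = 34
r[9] = max(2+34, 7+26, 7+24, …, 24+2, 29+0) = 36
r[10] = max(2+36, 7+34, 7+26, …, 29+2, 36+0) = 41
Maximum revenue is $41.
Now minimize piece count subject to staying optimal: for each k, pieces[k] = 1 + min over i with p[i]+r[k−i]=r[k] of pieces[k−i].
pieces[7] = 3
pieces[8] = 2
pieces[9] = 3
pieces[10] = 3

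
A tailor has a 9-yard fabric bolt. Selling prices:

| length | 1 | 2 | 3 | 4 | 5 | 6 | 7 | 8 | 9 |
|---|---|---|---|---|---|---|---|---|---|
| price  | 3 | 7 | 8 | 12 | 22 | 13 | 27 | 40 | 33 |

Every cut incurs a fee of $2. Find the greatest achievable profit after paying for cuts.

41

Build r[k] bottom-up: r[k] = max over allowed piece i of (p[i] + r[k−i]) − 2 per cut.
r[1] = 3
r[2] = max(3+3-2, 7+0) = 7
r[3] = max(3+7-2, 7+3-2, 8+0) = 8
r[4] = max(3+8-2, 7+7-2, 8+3-2, 12+0) = 12
r[5] = max(3+12-2, 7+8-2, 8+7-2, 12+3-2, 22+0) = 22
r[6] = max(3+22-2, 7+12-2, 8+8-2, 12+7-2, 22+3-2, 13+0) = 23
r[7] = max(3+23-2, 7+22-2, 8+12-2, …, 13+3-2, 27+0) = 27
r[8] = max(3+27-2, 7+23-2, 8+22-2, …, 27+3-2, 40+0) = 40
r[9] = max(3+40-2, 7+27-2, 8+23-2, …, 40+3-2, 33+0) = 41
One optimal plan: pieces 8 + 1 (1 cut) → $43 − $2 = $41.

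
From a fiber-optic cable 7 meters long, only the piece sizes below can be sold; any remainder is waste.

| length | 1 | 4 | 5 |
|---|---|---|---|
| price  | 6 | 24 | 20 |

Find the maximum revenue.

42

Consider every possible first cut. r[k] is the best of p[i]+r[k−i] over all sellable i≤k.
r[1] = 6
r[2] = 12  (first piece 1, then r[1]=6)
r[3] = 18  (first piece 1, then r[2]=12)
r[4] = 24  (first piece 1, then r[3]=18)
r[5] = 30  (first piece 1, then r[4]=24)
r[6] = 36  (first piece 1, then r[5]=30)
r[7] = 42  (first piece 1, then r[6]=36)
One optimal cutting: 1 + 1 + 1 + 1 + 1 + 1 + 1 → $42.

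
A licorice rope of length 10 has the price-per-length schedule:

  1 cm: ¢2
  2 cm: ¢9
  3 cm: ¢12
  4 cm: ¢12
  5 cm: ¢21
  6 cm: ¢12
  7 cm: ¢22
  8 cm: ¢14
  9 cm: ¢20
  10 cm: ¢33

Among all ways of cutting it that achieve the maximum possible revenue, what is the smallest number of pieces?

Build r[k] bottom-up: r[k] = max over allowed piece i of (p[i] + r[k−i]).
r[1] = 2
r[2] = max(2+2, 9+0) = 9
r[3] = max(2+9, 9+2, 12+0) = 12
r[4] = max(2+12, 9+9, 12+2, 12+0) = 18
r[5] = max(2+18, 9+12, 12+9, 12+2, 21+0) = 21
r[6] = max(2+21, 9+18, 12+12, 12+9, 21+2, 12+0) = 27
r[7] = max(2+27, 9+21, 12+18, …, 12+2, 22+0) = 30
r[8] = max(2+30, 9+27, 12+21, …, 22+2, 14+0) = 36
r[9] = max(2+36, 9+30, 12+27, …, 14+2, 20+0) = 39
r[10] = max(2+39, 9+36, 12+30, …, 20+2, 33+0) = 45
Maximum revenue is ¢45.
Now minimize piece count subject to staying optimal: for each k, pieces[k] = 1 + min over i with p[i]+r[k−i]=r[k] of pieces[k−i].
pieces[7] = 2
pieces[8] = 4
pieces[9] = 3
pieces[10] = 5

5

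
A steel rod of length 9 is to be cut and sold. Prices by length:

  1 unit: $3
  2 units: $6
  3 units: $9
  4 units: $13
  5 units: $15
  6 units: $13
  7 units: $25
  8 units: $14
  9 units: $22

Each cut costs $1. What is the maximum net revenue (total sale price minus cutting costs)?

30

Consider every possible first cut. r[k] is the best of p[i]+r[k−i] over all sellable i≤k, charging 1 whenever i<k.
r[1] = 3
r[2] = 6
r[3] = 9
r[4] = 13
r[5] = 15  (first piece 1, then r[4]=13)
r[6] = 18  (first piece 2, then r[4]=13)
r[7] = 25
r[8] = 27  (first piece 1, then r[7]=25)
r[9] = 30  (first piece 2, then r[7]=25)
One optimal plan: pieces 7 + 2 (1 cut) → $31 − $1 = $30.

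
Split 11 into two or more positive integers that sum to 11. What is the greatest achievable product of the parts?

54

Define m[k] = max over 1≤i<k of i · max(k−i, m[k−i]); the inner max lets the remainder stay uncut if that's better.
m[2] = 1*max(1,0) = 1*1 = 1
m[3] = 1*max(2,1) = 1*2 = 2
m[4] = 2*max(2,1) = 2*2 = 4
m[5] = 2*max(3,2) = 2*3 = 6
m[6] = 3*max(3,2) = 3*3 = 9
m[7] = 2*max(5,6) = 2*6 = 12
m[8] = 2*max(6,9) = 2*9 = 18
m[9] = 3*max(6,9) = 3*9 = 27
m[10] = 2*max(8,18) = 2*18 = 36
m[11] = 2*max(9,27) = 2*27 = 54
One optimal split: 3 + 3 + 3 + 2; product 3*3*3*2 = 54.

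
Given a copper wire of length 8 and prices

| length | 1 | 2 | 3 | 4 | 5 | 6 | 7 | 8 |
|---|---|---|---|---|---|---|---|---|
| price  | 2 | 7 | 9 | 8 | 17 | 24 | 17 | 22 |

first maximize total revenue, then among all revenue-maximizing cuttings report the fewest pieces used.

2

Let r[k] be the best obtainable value from length k. For each k, try every first piece i and keep the best of price[i] + r[k−i].
r[1] = 2
r[2] = 7
r[3] = 9  (first piece 1, then r[2]=7)
r[4] = 14  (first piece 2, then r[2]=7)
r[5] = 17
r[6] = 24
r[7] = 26  (first piece 1, then r[6]=24)
r[8] = 31  (first piece 2, then r[6]=24)
Maximum revenue is €31.
Now minimize piece count subject to staying optimal: for each k, pieces[k] = 1 + min over i with p[i]+r[k−i]=r[k] of pieces[k−i].
pieces[5] = 1
pieces[6] = 1
pieces[7] = 2
pieces[8] = 2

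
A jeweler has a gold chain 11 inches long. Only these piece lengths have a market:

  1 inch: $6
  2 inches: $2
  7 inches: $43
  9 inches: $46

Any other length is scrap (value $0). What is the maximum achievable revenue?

67

Let r[k] be the best obtainable value from length k. For each k, try every first piece i and keep the best of price[i] + r[k−i].
r[1] = 6
r[2] = 12  (first piece 1, then r[1]=6)
r[3] = 18  (first piece 1, then r[2]=12)
r[4] = 24  (first piece 1, then r[3]=18)
r[5] = 30  (first piece 1, then r[4]=24)
r[6] = 36  (first piece 1, then r[5]=30)
r[7] = 43
r[8] = 49  (first piece 1, then r[7]=43)
r[9] = 55  (first piece 1, then r[8]=49)
r[10] = 61  (first piece 1, then r[9]=55)
r[11] = 67  (first piece 1, then r[10]=61)
One optimal cutting: 7 + 1 + 1 + 1 + 1 → $67.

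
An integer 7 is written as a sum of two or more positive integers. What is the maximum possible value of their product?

12

Define P[k] = max over 1≤i<k of i · max(k−i, P[k−i]); the inner max lets the remainder stay uncut if that's better.
P[2] = 1·max(1,0) = 1·1 = 1
P[3] = 1·max(2,1) = 1·2 = 2
P[4] = 2·max(2,1) = 2·2 = 4
P[5] = 2·max(3,2) = 2·3 = 6
P[6] = 3·max(3,2) = 3·3 = 9
P[7] = 2·max(5,6) = 2·6 = 12
One optimal split: 3 + 2 + 2; product 3·2·2 = 12.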